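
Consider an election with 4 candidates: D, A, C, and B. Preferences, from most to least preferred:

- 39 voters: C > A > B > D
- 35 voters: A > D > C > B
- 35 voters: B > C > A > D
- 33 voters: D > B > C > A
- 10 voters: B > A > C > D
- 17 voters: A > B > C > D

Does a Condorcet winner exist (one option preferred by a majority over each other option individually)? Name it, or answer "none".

none

Checking pairwise contests:
A beats D 136–33.
C beats A 107–62.
B beats C 95–74.
A beats B 91–78.
Every option loses at least one head-to-head, so there is no Condorcet winner.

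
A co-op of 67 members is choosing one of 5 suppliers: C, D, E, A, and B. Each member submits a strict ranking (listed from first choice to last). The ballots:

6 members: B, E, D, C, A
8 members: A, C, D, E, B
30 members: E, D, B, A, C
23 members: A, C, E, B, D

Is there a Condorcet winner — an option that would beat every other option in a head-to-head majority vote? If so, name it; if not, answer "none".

E

E vs C: 36–31 for E.
E vs D: 59–8 for E.
E vs A: 36–31 for E.
E vs B: 61–6 for E.
E beats every other option head-to-head.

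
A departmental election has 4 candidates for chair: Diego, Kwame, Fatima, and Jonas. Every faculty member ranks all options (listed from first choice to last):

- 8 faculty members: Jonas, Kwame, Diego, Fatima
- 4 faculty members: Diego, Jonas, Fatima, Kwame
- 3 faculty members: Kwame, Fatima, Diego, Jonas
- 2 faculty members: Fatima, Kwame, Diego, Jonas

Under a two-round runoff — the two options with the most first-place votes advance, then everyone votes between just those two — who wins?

Diego

Round 1 first-place votes: Diego 4, Kwame 3, Fatima 2, Jonas 8.
Jonas and Diego advance.
Runoff: Jonas is preferred to Diego by 8 voters; Diego by 9.
Diego wins the runoff.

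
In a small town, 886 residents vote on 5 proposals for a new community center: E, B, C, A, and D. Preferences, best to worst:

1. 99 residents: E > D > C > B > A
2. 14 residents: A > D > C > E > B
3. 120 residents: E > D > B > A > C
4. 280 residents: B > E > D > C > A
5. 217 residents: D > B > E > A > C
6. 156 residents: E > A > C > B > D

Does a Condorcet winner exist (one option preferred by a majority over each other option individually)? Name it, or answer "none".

Checking pairwise contests:
B beats E 497–389.
D beats B 450–436.
E beats C 872–14.
E beats A 872–14.
E beats D 655–231.
Every option loses at least one head-to-head, so there is no Condorcet winner.

none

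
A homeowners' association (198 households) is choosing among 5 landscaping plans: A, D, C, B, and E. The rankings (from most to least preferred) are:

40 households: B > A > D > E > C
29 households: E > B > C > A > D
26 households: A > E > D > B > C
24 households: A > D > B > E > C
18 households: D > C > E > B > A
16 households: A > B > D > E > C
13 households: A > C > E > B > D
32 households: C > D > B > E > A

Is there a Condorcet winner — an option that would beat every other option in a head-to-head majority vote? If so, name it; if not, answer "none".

none

Checking pairwise contests:
B beats A 119–79.
A beats D 148–50.
A beats C 119–79.
D beats B 100–98.
A beats E 119–79.
Every option loses at least one head-to-head, so there is no Condorcet winner.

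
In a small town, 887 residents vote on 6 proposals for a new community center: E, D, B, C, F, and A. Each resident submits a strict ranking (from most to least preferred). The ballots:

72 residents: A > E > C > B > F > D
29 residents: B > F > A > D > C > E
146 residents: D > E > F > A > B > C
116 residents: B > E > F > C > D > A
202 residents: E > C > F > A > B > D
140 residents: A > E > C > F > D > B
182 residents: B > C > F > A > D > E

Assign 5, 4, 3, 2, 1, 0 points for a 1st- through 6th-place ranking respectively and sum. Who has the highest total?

E: 72·4 + 29·0 + 146·4 + 116·4 + 202·5 + 140·4 + 182·0 = 2906
D: 72·0 + 29·2 + 146·5 + 116·1 + 202·0 + 140·1 + 182·1 = 1226
B: 72·2 + 29·5 + 146·1 + 116·5 + 202·1 + 140·0 + 182·5 = 2127
C: 72·3 + 29·1 + 146·0 + 116·2 + 202·4 + 140·3 + 182·4 = 2433
F: 72·1 + 29·4 + 146·3 + 116·3 + 202·3 + 140·2 + 182·3 = 2406
A: 72·5 + 29·3 + 146·2 + 116·0 + 202·2 + 140·5 + 182·2 = 2207
E has the highest Borda score (2906).

E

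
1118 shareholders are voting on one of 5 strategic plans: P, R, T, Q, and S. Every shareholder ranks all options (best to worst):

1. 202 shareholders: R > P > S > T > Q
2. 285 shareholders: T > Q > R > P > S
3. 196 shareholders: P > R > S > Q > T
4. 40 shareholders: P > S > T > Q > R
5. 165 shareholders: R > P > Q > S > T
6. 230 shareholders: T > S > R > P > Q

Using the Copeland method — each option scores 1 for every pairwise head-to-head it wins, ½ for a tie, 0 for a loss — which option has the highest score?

P: beats T, Q, and S; loses to R → score 3.
R: beats P, T, Q, and S → score 4.
T: beats Q; loses to P, R, and S → score 1.
Q: loses to P, R, T, and S → score 0.
S: beats T and Q; loses to P and R → score 2.
R has the best pairwise record.

R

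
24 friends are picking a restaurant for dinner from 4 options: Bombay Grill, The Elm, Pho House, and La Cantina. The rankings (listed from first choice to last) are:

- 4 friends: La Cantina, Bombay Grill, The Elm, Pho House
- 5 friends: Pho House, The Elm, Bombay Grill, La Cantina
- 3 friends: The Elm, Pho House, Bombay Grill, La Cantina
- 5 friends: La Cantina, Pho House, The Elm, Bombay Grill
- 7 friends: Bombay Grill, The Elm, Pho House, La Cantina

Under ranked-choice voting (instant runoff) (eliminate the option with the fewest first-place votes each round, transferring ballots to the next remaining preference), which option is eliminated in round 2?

Bombay Grill

Round 1: Bombay Grill 7, The Elm 3, Pho House 5, La Cantina 9. Eliminate The Elm.
Round 2: Bombay Grill 7, Pho House 8, La Cantina 9. Eliminate Bombay Grill.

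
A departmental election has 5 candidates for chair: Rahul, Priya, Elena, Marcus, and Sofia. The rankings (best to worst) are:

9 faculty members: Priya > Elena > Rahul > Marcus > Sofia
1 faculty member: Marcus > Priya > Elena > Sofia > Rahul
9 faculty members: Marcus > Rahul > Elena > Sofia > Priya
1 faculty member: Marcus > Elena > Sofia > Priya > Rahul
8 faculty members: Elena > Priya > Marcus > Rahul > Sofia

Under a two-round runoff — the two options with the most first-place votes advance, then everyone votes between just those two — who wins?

Round 1 first-place votes: Rahul 0, Priya 9, Elena 8, Marcus 11, Sofia 0.
Marcus and Priya advance.
Runoff: Marcus is preferred to Priya by 11 voters; Priya by 17.
Priya wins the runoff.

Priya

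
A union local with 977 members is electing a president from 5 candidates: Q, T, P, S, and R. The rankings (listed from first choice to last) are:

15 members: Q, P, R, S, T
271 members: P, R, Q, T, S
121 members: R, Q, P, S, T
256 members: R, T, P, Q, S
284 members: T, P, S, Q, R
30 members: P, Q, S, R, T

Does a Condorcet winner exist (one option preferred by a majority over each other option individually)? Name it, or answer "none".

Checking pairwise contests:
T beats Q 540–437.
R beats T 693–284.
T beats P 540–437.
Q beats S 693–284.
P beats R 600–377.
Every option loses at least one head-to-head, so there is no Condorcet winner.

none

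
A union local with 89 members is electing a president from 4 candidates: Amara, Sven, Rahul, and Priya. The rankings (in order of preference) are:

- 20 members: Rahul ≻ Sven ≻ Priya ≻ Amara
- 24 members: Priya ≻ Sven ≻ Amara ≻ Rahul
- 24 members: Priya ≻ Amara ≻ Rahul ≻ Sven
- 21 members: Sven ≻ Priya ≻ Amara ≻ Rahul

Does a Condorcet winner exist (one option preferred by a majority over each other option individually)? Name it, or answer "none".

Priya

Priya vs Amara: 89–0 for Priya.
Priya vs Sven: 48–41 for Priya.
Priya vs Rahul: 69–20 for Priya.
Priya beats every other option head-to-head.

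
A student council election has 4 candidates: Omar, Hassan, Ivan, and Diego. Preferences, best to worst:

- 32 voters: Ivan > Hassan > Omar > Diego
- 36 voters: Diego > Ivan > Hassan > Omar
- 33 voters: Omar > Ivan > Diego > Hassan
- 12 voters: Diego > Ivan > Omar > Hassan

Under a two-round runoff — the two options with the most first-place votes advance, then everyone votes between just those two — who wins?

Omar

Round 1 first-place votes: Omar 33, Hassan 0, Ivan 32, Diego 48.
Diego and Omar advance.
Runoff: Diego is preferred to Omar by 48 voters; Omar by 65.
Omar wins the runoff.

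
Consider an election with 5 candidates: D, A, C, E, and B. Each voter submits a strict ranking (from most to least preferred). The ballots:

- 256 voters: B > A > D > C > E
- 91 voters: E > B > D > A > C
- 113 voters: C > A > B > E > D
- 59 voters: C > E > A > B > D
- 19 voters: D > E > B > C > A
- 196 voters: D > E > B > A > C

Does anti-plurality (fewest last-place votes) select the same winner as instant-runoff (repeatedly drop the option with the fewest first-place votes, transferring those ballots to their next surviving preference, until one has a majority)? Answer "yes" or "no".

Anti-plurality — last-place votes: D 172, A 19, C 287, E 256, B 0. Winner: B.
Instant-runoff — R1 D 215, A 0, C 172, E 91, B 256 (A out); R2 D 215, C 172, E 91, B 256 (E out); R3 D 215, C 172, B 347 (C out); R4 D 215, B 519 (B winner). Winner: B.
The two methods agree.

yes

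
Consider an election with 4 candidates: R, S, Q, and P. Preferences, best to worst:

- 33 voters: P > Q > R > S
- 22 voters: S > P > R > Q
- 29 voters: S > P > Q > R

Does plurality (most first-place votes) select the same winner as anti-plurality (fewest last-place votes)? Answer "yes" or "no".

Plurality — first-place votes: R 0, S 51, Q 0, P 33. Winner: S.
Anti-plurality — last-place votes: R 29, S 33, Q 22, P 0. Winner: P.
The two methods disagree.

no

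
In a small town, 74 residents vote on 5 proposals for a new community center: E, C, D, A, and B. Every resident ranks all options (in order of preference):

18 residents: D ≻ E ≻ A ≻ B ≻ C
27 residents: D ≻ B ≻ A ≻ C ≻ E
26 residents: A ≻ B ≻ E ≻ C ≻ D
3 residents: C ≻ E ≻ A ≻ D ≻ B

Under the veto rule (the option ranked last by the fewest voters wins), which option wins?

A

Last-place votes: E 27, C 18, D 26, A 0, B 3.
A is ranked last by the fewest voters, so A wins.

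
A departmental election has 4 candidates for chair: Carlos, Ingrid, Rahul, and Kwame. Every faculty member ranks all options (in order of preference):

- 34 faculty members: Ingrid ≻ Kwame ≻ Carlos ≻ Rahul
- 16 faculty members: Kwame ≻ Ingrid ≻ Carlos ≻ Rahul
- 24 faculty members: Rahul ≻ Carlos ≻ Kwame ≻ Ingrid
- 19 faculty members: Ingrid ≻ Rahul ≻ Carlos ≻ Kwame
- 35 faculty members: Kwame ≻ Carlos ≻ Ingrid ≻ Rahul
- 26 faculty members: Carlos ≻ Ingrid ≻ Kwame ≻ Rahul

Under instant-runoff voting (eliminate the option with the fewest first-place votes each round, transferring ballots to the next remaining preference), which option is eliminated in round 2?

Carlos

Round 1: Carlos 26, Ingrid 53, Rahul 24, Kwame 51. Eliminate Rahul.
Round 2: Carlos 50, Ingrid 53, Kwame 51. Eliminate Carlos.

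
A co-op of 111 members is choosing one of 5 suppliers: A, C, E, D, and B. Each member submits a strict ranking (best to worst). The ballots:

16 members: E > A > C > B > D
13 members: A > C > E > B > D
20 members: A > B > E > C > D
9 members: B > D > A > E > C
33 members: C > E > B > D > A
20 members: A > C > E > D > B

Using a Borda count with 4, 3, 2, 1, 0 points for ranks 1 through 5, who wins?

A: 16·3 + 13·4 + 20·4 + 9·2 + 33·0 + 20·4 = 278
C: 16·2 + 13·3 + 20·1 + 9·0 + 33·4 + 20·3 = 283
E: 16·4 + 13·2 + 20·2 + 9·1 + 33·3 + 20·2 = 278
D: 16·0 + 13·0 + 20·0 + 9·3 + 33·1 + 20·1 = 80
B: 16·1 + 13·1 + 20·3 + 9·4 + 33·2 + 20·0 = 191
C has the highest Borda score (283).

C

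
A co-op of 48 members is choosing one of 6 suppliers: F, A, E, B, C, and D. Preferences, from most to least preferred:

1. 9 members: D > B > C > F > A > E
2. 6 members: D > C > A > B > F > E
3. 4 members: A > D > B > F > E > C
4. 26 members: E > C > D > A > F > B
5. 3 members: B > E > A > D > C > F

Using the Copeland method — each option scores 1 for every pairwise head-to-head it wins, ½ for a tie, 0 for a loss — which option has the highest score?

F: beats B; loses to A, E, C, and D → score 1.
A: beats F and B; loses to E, C, and D → score 2.
E: beats F, A, B, C, and D → score 5.
B: loses to F, A, E, C, and D → score 0.
C: beats F, A, B, and D; loses to E → score 4.
D: beats F, A, and B; loses to E and C → score 3.
E has the best pairwise record.

E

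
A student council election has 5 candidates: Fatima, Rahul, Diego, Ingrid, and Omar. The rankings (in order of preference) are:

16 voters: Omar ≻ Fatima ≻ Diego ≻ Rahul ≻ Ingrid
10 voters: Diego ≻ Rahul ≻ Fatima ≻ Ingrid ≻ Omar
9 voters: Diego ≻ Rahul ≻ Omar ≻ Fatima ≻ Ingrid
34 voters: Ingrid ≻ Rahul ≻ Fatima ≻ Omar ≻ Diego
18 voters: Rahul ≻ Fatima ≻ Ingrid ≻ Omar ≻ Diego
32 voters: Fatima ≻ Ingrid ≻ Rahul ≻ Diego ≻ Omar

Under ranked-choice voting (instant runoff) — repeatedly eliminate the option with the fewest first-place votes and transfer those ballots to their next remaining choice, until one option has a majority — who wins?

Fatima

Round 1: Fatima 32, Rahul 18, Diego 19, Ingrid 34, Omar 16. Eliminate Omar.
Round 2: Fatima 48, Rahul 18, Diego 19, Ingrid 34. Eliminate Rahul.
Round 3: Fatima 66, Diego 19, Ingrid 34. Fatima has a majority.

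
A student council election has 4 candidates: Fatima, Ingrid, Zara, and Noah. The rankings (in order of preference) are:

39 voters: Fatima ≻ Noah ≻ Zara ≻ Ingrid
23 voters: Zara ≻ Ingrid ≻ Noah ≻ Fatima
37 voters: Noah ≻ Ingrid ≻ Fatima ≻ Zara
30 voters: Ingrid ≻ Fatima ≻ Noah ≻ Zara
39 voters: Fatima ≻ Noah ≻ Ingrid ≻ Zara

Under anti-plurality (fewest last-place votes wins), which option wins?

Last-place votes: Fatima 23, Ingrid 39, Zara 106, Noah 0.
Noah is ranked last by the fewest voters, so Noah wins.

Noah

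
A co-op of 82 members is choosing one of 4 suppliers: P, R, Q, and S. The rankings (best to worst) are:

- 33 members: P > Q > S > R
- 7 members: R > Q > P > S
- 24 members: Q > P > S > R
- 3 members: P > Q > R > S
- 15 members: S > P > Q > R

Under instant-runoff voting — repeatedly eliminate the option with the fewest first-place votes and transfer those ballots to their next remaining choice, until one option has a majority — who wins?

P

Round 1: P 36, R 7, Q 24, S 15. Eliminate R.
Round 2: P 36, Q 31, S 15. Eliminate S.
Round 3: P 51, Q 31. P has a majority.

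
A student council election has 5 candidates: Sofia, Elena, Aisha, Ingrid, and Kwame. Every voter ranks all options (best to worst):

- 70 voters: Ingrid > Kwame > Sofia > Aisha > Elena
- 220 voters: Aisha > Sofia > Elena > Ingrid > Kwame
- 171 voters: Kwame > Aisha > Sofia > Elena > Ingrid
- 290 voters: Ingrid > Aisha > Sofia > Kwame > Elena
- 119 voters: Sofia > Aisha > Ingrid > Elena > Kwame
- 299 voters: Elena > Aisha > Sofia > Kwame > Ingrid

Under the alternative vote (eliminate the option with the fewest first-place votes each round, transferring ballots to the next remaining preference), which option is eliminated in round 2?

Kwame

Round 1: Sofia 119, Elena 299, Aisha 220, Ingrid 360, Kwame 171. Eliminate Sofia.
Round 2: Elena 299, Aisha 339, Ingrid 360, Kwame 171. Eliminate Kwame.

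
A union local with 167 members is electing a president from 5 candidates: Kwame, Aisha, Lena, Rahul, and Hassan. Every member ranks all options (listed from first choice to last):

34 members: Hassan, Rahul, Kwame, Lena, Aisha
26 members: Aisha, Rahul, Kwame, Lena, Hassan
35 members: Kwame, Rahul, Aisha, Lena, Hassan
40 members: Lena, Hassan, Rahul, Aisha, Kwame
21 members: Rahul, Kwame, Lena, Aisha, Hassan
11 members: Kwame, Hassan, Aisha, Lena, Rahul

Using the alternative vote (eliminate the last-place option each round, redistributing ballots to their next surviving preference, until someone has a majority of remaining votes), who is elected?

Round 1: Kwame 46, Aisha 26, Lena 40, Rahul 21, Hassan 34. Eliminate Rahul.
Round 2: Kwame 67, Aisha 26, Lena 40, Hassan 34. Eliminate Aisha.
Round 3: Kwame 93, Lena 40, Hassan 34. Kwame has a majority.

Kwame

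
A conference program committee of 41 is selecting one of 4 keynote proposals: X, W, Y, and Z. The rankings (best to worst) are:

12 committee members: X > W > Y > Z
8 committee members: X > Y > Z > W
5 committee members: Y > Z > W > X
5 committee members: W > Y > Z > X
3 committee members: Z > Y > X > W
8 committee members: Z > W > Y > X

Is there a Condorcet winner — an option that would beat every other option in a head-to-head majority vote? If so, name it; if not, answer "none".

none

Checking pairwise contests:
Y beats X 21–20.
X beats W 23–18.
W beats Y 25–16.
Y beats Z 30–11.
Every option loses at least one head-to-head, so there is no Condorcet winner.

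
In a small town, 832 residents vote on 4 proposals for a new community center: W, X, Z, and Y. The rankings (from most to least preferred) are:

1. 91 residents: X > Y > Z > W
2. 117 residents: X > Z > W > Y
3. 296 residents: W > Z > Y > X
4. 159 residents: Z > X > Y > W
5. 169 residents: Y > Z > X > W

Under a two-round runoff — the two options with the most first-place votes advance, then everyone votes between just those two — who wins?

Round 1 first-place votes: W 296, X 208, Z 159, Y 169.
W and X advance.
Runoff: W is preferred to X by 296 voters; X by 536.
X wins the runoff.

X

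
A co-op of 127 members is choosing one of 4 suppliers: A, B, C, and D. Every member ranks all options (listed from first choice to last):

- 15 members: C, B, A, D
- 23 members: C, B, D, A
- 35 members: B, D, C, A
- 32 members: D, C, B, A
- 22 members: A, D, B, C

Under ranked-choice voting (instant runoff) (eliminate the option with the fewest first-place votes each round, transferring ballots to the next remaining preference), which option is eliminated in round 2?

Round 1: A 22, B 35, C 38, D 32. Eliminate A.
Round 2: B 35, C 38, D 54. Eliminate B.

B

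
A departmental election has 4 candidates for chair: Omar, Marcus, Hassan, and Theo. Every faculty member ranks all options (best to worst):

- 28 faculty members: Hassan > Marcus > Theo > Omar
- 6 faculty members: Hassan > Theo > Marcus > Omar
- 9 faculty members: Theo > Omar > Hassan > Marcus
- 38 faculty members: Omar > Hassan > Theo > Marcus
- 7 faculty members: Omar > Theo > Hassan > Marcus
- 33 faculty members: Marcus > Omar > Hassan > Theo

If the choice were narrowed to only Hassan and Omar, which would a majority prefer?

Omar

Voters preferring Hassan to Omar: 34; preferring Omar to Hassan: 87.
Omar wins the head-to-head.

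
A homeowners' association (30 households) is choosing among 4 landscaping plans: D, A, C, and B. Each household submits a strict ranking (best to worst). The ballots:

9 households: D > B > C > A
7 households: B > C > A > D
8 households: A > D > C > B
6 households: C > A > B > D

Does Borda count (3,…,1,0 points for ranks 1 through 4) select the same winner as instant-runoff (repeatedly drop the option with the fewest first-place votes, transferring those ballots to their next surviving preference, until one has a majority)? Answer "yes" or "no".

no

Borda — scores: D 43, A 43, C 49, B 45. Winner: C.
Instant-runoff — R1 D 9, A 8, C 6, B 7 (C out); R2 D 9, A 14, B 7 (B out); R3 D 9, A 21 (A winner). Winner: A.
The two methods disagree.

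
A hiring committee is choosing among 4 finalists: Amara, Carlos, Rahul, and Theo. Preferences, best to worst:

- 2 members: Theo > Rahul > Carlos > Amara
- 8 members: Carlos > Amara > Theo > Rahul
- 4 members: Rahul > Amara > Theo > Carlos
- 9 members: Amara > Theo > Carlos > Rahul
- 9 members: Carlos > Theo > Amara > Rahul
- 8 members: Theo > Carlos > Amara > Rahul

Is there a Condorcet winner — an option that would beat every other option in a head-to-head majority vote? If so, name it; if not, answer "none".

Checking pairwise contests:
Carlos beats Amara 27–13.
Theo beats Carlos 23–17.
Amara beats Rahul 34–6.
Amara beats Theo 21–19.
Every option loses at least one head-to-head, so there is no Condorcet winner.

none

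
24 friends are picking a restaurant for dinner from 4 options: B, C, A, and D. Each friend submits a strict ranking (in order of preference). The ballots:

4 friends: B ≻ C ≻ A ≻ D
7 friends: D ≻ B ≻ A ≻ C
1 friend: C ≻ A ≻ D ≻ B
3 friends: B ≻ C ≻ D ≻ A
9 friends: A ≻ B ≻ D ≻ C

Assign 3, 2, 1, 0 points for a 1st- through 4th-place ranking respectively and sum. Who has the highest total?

B: 4·3 + 7·2 + 1·0 + 3·3 + 9·2 = 53
C: 4·2 + 7·0 + 1·3 + 3·2 + 9·0 = 17
A: 4·1 + 7·1 + 1·2 + 3·0 + 9·3 = 40
D: 4·0 + 7·3 + 1·1 + 3·1 + 9·1 = 34
B has the highest Borda score (53).

B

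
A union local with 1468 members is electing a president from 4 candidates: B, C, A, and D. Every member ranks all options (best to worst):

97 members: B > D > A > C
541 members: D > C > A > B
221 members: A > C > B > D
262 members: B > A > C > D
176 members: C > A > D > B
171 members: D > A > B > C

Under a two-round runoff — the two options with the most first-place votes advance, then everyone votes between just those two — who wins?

Round 1 first-place votes: B 359, C 176, A 221, D 712.
D and B advance.
Runoff: D is preferred to B by 888 voters; B by 580.
D wins the runoff.

D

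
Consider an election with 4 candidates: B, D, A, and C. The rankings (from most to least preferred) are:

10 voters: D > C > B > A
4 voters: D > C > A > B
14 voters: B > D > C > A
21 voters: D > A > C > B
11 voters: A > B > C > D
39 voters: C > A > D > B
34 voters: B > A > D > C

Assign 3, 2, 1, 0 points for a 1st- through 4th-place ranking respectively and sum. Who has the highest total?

A

B: 10·1 + 4·0 + 14·3 + 21·0 + 11·2 + 39·0 + 34·3 = 176
D: 10·3 + 4·3 + 14·2 + 21·3 + 11·0 + 39·1 + 34·1 = 206
A: 10·0 + 4·1 + 14·0 + 21·2 + 11·3 + 39·2 + 34·2 = 225
C: 10·2 + 4·2 + 14·1 + 21·1 + 11·1 + 39·3 + 34·0 = 191
A has the highest Borda score (225).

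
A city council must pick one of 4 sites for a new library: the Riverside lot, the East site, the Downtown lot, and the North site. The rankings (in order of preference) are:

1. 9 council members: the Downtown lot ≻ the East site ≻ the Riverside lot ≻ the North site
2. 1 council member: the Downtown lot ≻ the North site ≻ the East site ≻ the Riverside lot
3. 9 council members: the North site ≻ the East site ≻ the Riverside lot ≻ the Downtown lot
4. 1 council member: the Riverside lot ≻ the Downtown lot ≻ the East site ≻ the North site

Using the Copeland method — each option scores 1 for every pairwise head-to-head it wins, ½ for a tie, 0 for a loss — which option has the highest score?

the Downtown lot

the Riverside lot: ties the Downtown lot and the North site; loses to the East site → score 1.
the East site: beats the Riverside lot; ties the North site; loses to the Downtown lot → score 1.5.
the Downtown lot: beats the East site and the North site; ties the Riverside lot → score 2.5.
the North site: ties the Riverside lot and the East site; loses to the Downtown lot → score 1.
the Downtown lot has the best pairwise record.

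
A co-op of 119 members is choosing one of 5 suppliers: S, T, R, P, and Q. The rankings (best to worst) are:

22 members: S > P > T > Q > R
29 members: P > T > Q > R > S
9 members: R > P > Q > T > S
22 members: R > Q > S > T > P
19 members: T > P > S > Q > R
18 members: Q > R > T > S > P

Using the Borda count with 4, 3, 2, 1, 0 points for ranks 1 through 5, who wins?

S: 22·4 + 29·0 + 9·0 + 22·2 + 19·2 + 18·1 = 188
T: 22·2 + 29·3 + 9·1 + 22·1 + 19·4 + 18·2 = 274
R: 22·0 + 29·1 + 9·4 + 22·4 + 19·0 + 18·3 = 207
P: 22·3 + 29·4 + 9·3 + 22·0 + 19·3 + 18·0 = 266
Q: 22·1 + 29·2 + 9·2 + 22·3 + 19·1 + 18·4 = 255
T has the highest Borda score (274).

T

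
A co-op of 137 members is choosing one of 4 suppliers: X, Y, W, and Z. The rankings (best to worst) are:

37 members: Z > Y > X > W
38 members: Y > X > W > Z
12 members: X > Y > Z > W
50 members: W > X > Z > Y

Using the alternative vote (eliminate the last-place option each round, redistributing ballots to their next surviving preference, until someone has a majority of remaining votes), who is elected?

Round 1: X 12, Y 38, W 50, Z 37. Eliminate X.
Round 2: Y 50, W 50, Z 37. Eliminate Z.
Round 3: Y 87, W 50. Y has a majority.

Y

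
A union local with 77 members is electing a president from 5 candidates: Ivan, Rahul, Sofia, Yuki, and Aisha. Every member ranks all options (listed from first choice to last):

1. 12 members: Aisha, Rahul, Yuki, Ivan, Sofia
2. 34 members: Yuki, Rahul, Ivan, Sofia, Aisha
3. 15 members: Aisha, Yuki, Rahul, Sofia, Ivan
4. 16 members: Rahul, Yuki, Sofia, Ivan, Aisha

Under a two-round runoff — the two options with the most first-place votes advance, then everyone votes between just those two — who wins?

Yuki

Round 1 first-place votes: Ivan 0, Rahul 16, Sofia 0, Yuki 34, Aisha 27.
Yuki and Aisha advance.
Runoff: Yuki is preferred to Aisha by 50 voters; Aisha by 27.
Yuki wins the runoff.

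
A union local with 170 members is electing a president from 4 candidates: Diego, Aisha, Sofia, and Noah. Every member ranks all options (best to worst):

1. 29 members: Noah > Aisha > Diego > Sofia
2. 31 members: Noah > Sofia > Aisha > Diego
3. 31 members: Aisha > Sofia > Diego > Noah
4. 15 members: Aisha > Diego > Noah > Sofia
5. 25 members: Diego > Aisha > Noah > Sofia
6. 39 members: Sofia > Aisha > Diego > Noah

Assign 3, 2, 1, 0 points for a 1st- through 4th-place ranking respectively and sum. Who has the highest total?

Aisha

Diego: 29·1 + 31·0 + 31·1 + 15·2 + 25·3 + 39·1 = 204
Aisha: 29·2 + 31·1 + 31·3 + 15·3 + 25·2 + 39·2 = 355
Sofia: 29·0 + 31·2 + 31·2 + 15·0 + 25·0 + 39·3 = 241
Noah: 29·3 + 31·3 + 31·0 + 15·1 + 25·1 + 39·0 = 220
Aisha has the highest Borda score (355).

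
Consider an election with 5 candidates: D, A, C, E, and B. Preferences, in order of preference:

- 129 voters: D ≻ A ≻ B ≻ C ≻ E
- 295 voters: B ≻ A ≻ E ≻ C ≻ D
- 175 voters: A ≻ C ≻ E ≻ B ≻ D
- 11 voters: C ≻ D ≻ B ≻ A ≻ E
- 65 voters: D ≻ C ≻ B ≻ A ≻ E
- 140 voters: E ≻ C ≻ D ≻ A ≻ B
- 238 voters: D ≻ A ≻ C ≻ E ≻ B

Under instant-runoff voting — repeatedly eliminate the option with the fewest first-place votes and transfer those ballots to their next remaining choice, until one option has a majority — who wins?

D

Round 1: D 432, A 175, C 11, E 140, B 295. Eliminate C.
Round 2: D 443, A 175, E 140, B 295. Eliminate E.
Round 3: D 583, A 175, B 295. D has a majority.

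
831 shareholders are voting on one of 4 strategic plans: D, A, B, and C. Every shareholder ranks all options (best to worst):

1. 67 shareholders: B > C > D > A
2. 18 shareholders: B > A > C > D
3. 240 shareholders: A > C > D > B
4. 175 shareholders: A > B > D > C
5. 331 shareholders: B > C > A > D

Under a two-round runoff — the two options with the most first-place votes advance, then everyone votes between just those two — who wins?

B

Round 1 first-place votes: D 0, A 415, B 416, C 0.
B and A advance.
Runoff: B is preferred to A by 416 voters; A by 415.
B wins the runoff.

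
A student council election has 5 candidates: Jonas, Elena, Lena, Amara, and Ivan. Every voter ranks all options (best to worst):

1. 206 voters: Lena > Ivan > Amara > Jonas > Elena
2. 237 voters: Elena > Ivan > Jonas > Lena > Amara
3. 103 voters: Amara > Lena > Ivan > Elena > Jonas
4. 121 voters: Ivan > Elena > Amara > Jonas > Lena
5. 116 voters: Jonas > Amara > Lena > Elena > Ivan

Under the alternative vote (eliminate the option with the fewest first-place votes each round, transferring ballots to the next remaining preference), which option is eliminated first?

Amara

Round 1: Jonas 116, Elena 237, Lena 206, Amara 103, Ivan 121. Eliminate Amara.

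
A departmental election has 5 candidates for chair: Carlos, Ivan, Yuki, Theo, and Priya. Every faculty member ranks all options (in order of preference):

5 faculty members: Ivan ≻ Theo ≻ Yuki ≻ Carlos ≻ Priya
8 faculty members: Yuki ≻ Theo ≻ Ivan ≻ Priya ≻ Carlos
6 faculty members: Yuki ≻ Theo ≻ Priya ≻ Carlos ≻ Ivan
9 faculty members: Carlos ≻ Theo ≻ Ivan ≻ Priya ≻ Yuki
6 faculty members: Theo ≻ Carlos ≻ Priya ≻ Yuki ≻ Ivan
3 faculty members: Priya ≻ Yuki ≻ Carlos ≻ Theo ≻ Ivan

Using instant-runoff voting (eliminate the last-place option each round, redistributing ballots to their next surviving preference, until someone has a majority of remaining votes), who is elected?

Theo

Round 1: Carlos 9, Ivan 5, Yuki 14, Theo 6, Priya 3. Eliminate Priya.
Round 2: Carlos 9, Ivan 5, Yuki 17, Theo 6. Eliminate Ivan.
Round 3: Carlos 9, Yuki 17, Theo 11. Eliminate Carlos.
Round 4: Yuki 17, Theo 20. Theo has a majority.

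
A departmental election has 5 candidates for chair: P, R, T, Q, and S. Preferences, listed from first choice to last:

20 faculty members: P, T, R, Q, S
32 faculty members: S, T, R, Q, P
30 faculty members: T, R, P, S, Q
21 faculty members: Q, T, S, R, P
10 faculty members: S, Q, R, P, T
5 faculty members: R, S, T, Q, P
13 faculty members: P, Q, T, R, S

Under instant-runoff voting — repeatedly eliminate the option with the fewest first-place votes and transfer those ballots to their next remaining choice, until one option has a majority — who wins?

Round 1: P 33, R 5, T 30, Q 21, S 42. Eliminate R.
Round 2: P 33, T 30, Q 21, S 47. Eliminate Q.
Round 3: P 33, T 51, S 47. Eliminate P.
Round 4: T 84, S 47. T has a majority.

T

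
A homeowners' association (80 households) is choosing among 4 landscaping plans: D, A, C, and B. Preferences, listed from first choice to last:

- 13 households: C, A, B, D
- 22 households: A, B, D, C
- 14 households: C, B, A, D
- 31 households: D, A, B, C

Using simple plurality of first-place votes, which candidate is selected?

First-place votes: D 31, A 22, C 27, B 0.
D has the most first-place votes.

D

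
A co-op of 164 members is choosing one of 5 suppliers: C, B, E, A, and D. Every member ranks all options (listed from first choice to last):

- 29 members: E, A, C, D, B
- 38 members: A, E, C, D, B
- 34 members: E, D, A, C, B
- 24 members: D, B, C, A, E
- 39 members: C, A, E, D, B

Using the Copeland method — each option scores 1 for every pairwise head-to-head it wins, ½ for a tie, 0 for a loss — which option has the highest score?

A

C: beats B and D; loses to E and A → score 2.
B: loses to C, E, A, and D → score 0.
E: beats C, B, and D; loses to A → score 3.
A: beats C, B, E, and D → score 4.
D: beats B; loses to C, E, and A → score 1.
A has the best pairwise record.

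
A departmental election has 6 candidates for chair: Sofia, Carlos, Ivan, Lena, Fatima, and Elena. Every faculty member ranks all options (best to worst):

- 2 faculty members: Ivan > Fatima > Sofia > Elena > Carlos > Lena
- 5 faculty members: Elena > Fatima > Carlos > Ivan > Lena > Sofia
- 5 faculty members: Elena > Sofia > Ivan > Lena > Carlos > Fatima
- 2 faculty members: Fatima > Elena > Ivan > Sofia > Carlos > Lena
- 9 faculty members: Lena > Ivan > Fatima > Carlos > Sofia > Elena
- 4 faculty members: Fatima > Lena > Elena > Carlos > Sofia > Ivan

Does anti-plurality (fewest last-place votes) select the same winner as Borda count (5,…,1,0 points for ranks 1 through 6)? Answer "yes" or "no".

no

Anti-plurality — last-place votes: Sofia 5, Carlos 0, Ivan 4, Lena 4, Fatima 5, Elena 9. Winner: Carlos.
Borda — scores: Sofia 43, Carlos 50, Ivan 77, Lena 76, Fatima 85, Elena 74. Winner: Fatima.
The two methods disagree.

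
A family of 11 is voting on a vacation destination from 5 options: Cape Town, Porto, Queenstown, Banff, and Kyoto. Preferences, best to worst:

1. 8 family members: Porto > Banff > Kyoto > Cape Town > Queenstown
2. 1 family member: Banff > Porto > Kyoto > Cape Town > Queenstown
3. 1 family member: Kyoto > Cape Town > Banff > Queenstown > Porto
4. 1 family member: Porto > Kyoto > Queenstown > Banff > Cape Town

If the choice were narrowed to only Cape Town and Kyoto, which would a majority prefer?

Voters preferring Cape Town to Kyoto: 0; preferring Kyoto to Cape Town: 11.
Kyoto wins the head-to-head.

Kyoto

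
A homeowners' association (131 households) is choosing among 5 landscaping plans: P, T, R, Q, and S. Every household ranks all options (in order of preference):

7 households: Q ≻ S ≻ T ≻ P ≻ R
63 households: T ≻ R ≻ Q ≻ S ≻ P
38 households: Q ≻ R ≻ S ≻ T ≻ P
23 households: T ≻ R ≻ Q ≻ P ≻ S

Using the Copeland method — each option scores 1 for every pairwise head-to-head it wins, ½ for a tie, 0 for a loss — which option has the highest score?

P: loses to T, R, Q, and S → score 0.
T: beats P, R, Q, and S → score 4.
R: beats P, Q, and S; loses to T → score 3.
Q: beats P and S; loses to T and R → score 2.
S: beats P; loses to T, R, and Q → score 1.
T has the best pairwise record.

T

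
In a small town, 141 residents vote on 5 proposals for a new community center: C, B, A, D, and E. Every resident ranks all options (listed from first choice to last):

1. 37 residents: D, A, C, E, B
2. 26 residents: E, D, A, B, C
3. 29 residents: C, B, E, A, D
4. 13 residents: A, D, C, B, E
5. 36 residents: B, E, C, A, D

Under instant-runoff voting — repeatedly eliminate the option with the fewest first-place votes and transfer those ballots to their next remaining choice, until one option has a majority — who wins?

D

Round 1: C 29, B 36, A 13, D 37, E 26. Eliminate A.
Round 2: C 29, B 36, D 50, E 26. Eliminate E.
Round 3: C 29, B 36, D 76. D has a majority.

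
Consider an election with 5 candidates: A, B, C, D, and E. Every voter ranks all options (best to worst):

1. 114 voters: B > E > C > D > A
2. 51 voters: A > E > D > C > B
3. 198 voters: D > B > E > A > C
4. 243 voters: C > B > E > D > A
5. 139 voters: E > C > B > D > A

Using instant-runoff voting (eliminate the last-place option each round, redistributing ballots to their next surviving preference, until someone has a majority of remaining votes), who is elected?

Round 1: A 51, B 114, C 243, D 198, E 139. Eliminate A.
Round 2: B 114, C 243, D 198, E 190. Eliminate B.
Round 3: C 243, D 198, E 304. Eliminate D.
Round 4: C 243, E 502. E has a majority.

E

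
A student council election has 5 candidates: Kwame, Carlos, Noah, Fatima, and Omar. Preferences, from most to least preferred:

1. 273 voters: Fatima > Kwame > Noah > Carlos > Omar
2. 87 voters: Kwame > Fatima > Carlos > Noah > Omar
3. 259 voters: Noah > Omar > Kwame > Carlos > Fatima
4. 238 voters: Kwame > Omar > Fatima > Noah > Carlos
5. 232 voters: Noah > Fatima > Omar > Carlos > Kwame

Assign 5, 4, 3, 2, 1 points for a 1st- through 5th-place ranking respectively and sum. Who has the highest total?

Kwame: 273·4 + 87·5 + 259·3 + 238·5 + 232·1 = 3726
Carlos: 273·2 + 87·3 + 259·2 + 238·1 + 232·2 = 2027
Noah: 273·3 + 87·2 + 259·5 + 238·2 + 232·5 = 3924
Fatima: 273·5 + 87·4 + 259·1 + 238·3 + 232·4 = 3614
Omar: 273·1 + 87·1 + 259·4 + 238·4 + 232·3 = 3044
Noah has the highest Borda score (3924).

Noah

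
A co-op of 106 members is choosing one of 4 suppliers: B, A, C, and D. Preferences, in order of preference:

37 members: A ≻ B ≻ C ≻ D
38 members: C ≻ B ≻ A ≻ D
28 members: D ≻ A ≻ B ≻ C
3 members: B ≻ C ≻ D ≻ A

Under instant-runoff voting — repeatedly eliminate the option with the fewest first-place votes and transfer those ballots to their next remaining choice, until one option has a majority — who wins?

A

Round 1: B 3, A 37, C 38, D 28. Eliminate B.
Round 2: A 37, C 41, D 28. Eliminate D.
Round 3: A 65, C 41. A has a majority.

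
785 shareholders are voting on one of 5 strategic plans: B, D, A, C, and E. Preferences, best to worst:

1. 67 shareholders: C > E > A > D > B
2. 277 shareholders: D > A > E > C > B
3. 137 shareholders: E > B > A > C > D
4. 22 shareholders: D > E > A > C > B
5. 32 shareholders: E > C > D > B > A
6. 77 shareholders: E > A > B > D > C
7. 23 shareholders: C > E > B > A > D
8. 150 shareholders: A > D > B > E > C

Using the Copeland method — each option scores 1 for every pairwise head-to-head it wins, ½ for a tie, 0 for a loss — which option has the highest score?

B: loses to D, A, C, and E → score 0.
D: beats B, C, and E; loses to A → score 3.
A: beats B, D, C, and E → score 4.
C: beats B; loses to D, A, and E → score 1.
E: beats B and C; loses to D and A → score 2.
A has the best pairwise record.

A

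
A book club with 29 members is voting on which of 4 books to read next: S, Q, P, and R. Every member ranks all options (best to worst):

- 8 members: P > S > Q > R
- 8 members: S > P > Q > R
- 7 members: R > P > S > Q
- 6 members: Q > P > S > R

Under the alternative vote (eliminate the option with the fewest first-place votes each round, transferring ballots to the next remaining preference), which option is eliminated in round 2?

R

Round 1: S 8, Q 6, P 8, R 7. Eliminate Q.
Round 2: S 8, P 14, R 7. Eliminate R.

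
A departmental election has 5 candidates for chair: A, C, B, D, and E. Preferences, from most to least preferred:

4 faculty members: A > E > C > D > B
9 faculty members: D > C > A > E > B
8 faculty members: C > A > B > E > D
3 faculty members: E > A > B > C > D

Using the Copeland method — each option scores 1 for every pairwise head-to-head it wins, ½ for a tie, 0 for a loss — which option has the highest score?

A: beats B, D, and E; loses to C → score 3.
C: beats A, B, D, and E → score 4.
B: loses to A, C, D, and E → score 0.
D: beats B; loses to A, C, and E → score 1.
E: beats B and D; loses to A and C → score 2.
C has the best pairwise record.

C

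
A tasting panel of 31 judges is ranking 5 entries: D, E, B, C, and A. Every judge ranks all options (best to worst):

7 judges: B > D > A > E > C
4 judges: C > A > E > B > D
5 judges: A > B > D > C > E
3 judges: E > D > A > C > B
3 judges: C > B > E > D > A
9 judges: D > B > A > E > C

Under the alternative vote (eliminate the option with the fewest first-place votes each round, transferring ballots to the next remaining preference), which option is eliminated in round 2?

A

Round 1: D 9, E 3, B 7, C 7, A 5. Eliminate E.
Round 2: D 12, B 7, C 7, A 5. Eliminate A.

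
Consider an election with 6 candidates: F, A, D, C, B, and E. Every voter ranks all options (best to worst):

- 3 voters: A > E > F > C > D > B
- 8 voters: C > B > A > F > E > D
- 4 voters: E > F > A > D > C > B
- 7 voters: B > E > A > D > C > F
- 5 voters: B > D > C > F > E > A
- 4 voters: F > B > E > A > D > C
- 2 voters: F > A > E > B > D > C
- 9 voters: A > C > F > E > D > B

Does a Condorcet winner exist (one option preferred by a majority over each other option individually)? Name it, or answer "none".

none

Checking pairwise contests:
A beats F 27–15.
B beats A 24–18.
F beats D 30–12.
A beats C 29–13.
F beats B 22–20.
F beats E 28–14.
Every option loses at least one head-to-head, so there is no Condorcet winner.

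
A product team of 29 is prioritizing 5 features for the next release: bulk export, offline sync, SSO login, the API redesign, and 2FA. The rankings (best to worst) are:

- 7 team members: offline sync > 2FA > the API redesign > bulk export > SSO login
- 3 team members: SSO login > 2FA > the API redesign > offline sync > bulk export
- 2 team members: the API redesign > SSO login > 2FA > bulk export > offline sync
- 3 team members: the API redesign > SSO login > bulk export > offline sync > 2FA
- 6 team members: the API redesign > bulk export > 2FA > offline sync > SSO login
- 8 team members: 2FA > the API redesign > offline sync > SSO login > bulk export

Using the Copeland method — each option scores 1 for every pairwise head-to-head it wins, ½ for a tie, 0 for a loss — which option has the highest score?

2FA

bulk export: loses to offline sync, SSO login, the API redesign, and 2FA → score 0.
offline sync: beats bulk export and SSO login; loses to the API redesign and 2FA → score 2.
SSO login: beats bulk export; loses to offline sync, the API redesign, and 2FA → score 1.
the API redesign: beats bulk export, offline sync, and SSO login; loses to 2FA → score 3.
2FA: beats bulk export, offline sync, SSO login, and the API redesign → score 4.
2FA has the best pairwise record.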